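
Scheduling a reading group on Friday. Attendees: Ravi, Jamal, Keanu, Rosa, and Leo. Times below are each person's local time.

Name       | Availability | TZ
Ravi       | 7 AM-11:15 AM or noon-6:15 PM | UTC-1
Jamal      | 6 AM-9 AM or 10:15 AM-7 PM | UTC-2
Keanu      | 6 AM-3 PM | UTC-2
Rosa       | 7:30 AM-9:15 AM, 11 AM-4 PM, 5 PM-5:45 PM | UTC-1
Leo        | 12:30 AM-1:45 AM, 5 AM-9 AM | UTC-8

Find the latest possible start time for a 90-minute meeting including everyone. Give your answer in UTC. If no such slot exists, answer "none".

15:30

Ravi in UTC: 08:00-12:15, 13:00-19:15 (add 1h to convert from UTC-1).
Jamal in UTC: 08:00-11:00, 12:15-21:00 (add 2h to convert from UTC-2).
Keanu in UTC: 08:00-17:00 (add 2h to convert from UTC-2).
Rosa in UTC: 08:30-10:15, 12:00-17:00, 18:00-18:45 (add 1h to convert from UTC-1).
Leo in UTC: 08:30-09:45, 13:00-17:00 (add 8h to convert from UTC-8).
Ravi ∩ Jamal: 08:00-11:00, 13:00-19:15.
Ravi ∩ Jamal ∩ Keanu: 08:00-11:00, 13:00-17:00.
Ravi ∩ Jamal ∩ Keanu ∩ Rosa: 08:30-10:15, 13:00-17:00.
Ravi ∩ Jamal ∩ Keanu ∩ Rosa ∩ Leo: 08:30-09:45, 13:00-17:00.
Those are the intersection windows.
The last common window of at least 90 minutes is 13:00-17:00; a 90-minute meeting can start as late as 15:30 and still end by 17:00.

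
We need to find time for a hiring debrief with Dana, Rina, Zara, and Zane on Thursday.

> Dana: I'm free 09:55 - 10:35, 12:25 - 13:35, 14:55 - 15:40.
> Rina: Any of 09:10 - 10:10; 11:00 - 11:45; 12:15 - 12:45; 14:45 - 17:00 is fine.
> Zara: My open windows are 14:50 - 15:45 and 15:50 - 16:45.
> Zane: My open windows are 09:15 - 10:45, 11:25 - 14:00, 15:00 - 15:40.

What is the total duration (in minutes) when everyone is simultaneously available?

Dana ∩ Rina: 09:55-10:10, 12:25-12:45, 14:55-15:40.
Dana ∩ Rina ∩ Zara: 14:55-15:40.
Dana ∩ Rina ∩ Zara ∩ Zane: 15:00-15:40.
That's a single block of 40 minutes.

40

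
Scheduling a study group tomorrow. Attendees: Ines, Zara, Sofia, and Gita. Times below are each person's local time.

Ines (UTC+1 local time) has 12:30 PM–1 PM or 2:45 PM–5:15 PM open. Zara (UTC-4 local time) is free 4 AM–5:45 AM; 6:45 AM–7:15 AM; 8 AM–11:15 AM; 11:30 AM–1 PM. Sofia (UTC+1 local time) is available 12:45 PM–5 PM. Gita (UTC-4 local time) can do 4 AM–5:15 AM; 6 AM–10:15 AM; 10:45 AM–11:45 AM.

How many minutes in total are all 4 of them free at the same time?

75

Ines in UTC: 11:30-12:00, 13:45-16:15 (subtract 1h to convert from UTC+1).
Zara in UTC: 08:00-09:45, 10:45-11:15, 12:00-15:15, 15:30-17:00 (add 4h to convert from UTC-4).
Sofia in UTC: 11:45-16:00 (subtract 1h to convert from UTC+1).
Gita in UTC: 08:00-09:15, 10:00-14:15, 14:45-15:45 (add 4h to convert from UTC-4).
Ines ∩ Zara: 13:45-15:15, 15:30-16:15.
Ines ∩ Zara ∩ Sofia: 13:45-15:15, 15:30-16:00.
Ines ∩ Zara ∩ Sofia ∩ Gita: 13:45-14:15, 14:45-15:15, 15:30-15:45.
Summing the common windows: 30 + 30 + 15 = 75 minutes.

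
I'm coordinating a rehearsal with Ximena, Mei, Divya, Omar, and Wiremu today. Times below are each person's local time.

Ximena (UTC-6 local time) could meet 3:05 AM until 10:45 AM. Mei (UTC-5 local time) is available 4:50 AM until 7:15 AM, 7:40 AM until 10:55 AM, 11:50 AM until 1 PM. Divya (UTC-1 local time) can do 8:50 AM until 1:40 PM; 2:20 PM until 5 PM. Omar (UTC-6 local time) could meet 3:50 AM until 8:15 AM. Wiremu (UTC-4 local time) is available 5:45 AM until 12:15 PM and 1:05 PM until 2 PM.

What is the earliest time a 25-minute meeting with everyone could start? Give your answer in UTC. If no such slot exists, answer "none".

Ximena in UTC: 09:05-16:45 (add 6h to convert from UTC-6).
Mei in UTC: 09:50-12:15, 12:40-15:55, 16:50-18:00 (add 5h to convert from UTC-5).
Divya in UTC: 09:50-14:40, 15:20-18:00 (add 1h to convert from UTC-1).
Omar in UTC: 09:50-14:15 (add 6h to convert from UTC-6).
Wiremu in UTC: 09:45-16:15, 17:05-18:00 (add 4h to convert from UTC-4).
Ximena ∩ Mei: 09:50-12:15, 12:40-15:55.
Ximena ∩ Mei ∩ Divya: 09:50-12:15, 12:40-14:40, 15:20-15:55.
Ximena ∩ Mei ∩ Divya ∩ Omar: 09:50-12:15, 12:40-14:15.
Ximena ∩ Mei ∩ Divya ∩ Omar ∩ Wiremu: 09:50-12:15, 12:40-14:15.
The first common window of at least 25 minutes is 09:50-12:15, so the earliest start is 09:50.

09:50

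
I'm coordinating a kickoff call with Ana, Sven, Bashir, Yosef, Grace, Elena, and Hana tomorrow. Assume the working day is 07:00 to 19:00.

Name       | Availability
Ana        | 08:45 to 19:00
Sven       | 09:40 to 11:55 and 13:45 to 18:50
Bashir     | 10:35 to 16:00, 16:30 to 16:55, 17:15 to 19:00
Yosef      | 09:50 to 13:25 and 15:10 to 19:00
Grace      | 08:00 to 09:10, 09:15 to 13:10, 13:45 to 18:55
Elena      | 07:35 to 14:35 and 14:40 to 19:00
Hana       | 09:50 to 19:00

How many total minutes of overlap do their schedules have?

250

Ana ∩ Sven: 09:40-11:55, 13:45-18:50.
Ana ∩ Sven ∩ Bashir: 10:35-11:55, 13:45-16:00, 16:30-16:55, 17:15-18:50.
Ana ∩ Sven ∩ Bashir ∩ Yosef: 10:35-11:55, 15:10-16:00, 16:30-16:55, 17:15-18:50.
Ana ∩ Sven ∩ Bashir ∩ Yosef ∩ Grace: 10:35-11:55, 15:10-16:00, 16:30-16:55, 17:15-18:50.
Ana ∩ Sven ∩ Bashir ∩ Yosef ∩ Grace ∩ Elena: 10:35-11:55, 15:10-16:00, 16:30-16:55, 17:15-18:50.
Ana ∩ Sven ∩ Bashir ∩ Yosef ∩ Grace ∩ Elena ∩ Hana: 10:35-11:55, 15:10-16:00, 16:30-16:55, 17:15-18:50.
Summing the common windows: 80 + 50 + 25 + 95 = 250 minutes.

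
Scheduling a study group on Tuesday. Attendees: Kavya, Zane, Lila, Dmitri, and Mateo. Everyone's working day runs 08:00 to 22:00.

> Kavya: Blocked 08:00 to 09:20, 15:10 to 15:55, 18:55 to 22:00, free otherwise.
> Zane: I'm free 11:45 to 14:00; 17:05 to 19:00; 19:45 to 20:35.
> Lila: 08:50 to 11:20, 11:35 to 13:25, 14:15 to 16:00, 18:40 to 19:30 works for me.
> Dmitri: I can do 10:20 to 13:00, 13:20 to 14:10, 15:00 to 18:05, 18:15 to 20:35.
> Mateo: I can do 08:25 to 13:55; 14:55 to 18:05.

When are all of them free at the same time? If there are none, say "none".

Kavya free: 09:20-15:10, 15:55-18:55 (invert busy blocks within the working day).
Zane free: 11:45-14:00, 17:05-19:00, 19:45-20:35.
Lila free: 08:50-11:20, 11:35-13:25, 14:15-16:00, 18:40-19:30.
Dmitri free: 10:20-13:00, 13:20-14:10, 15:00-18:05, 18:15-20:35.
Mateo free: 08:25-13:55, 14:55-18:05.
Kavya ∩ Zane: 11:45-14:00, 17:05-18:55.
Kavya ∩ Zane ∩ Lila: 11:45-13:25, 18:40-18:55.
Kavya ∩ Zane ∩ Lila ∩ Dmitri: 11:45-13:00, 13:20-13:25, 18:40-18:55.
Kavya ∩ Zane ∩ Lila ∩ Dmitri ∩ Mateo: 11:45-13:00, 13:20-13:25.

11:45-13:00, 13:20-13:25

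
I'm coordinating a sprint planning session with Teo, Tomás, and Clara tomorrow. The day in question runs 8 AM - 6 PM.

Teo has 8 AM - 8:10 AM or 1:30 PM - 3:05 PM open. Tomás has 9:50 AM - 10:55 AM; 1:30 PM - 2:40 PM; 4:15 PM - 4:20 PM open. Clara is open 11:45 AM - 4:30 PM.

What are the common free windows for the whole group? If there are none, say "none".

Teo ∩ Tomás: 13:30-14:40.
Teo ∩ Tomás ∩ Clara: 13:30-14:40.

13:30-14:40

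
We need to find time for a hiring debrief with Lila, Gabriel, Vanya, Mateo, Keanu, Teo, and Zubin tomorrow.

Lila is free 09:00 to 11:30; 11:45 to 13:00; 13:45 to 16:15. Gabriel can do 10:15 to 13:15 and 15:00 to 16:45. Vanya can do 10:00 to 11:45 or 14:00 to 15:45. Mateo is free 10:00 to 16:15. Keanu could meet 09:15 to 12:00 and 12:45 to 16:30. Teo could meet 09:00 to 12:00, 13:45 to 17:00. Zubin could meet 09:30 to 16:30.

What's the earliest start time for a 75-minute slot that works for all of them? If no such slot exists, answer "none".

10:15

Lila ∩ Gabriel: 10:15-11:30, 11:45-13:00, 15:00-16:15.
Lila ∩ Gabriel ∩ Vanya: 10:15-11:30, 15:00-15:45.
Lila ∩ Gabriel ∩ Vanya ∩ Mateo: 10:15-11:30, 15:00-15:45.
Lila ∩ Gabriel ∩ Vanya ∩ Mateo ∩ Keanu: 10:15-11:30, 15:00-15:45.
Lila ∩ Gabriel ∩ Vanya ∩ Mateo ∩ Keanu ∩ Teo: 10:15-11:30, 15:00-15:45.
Lila ∩ Gabriel ∩ Vanya ∩ Mateo ∩ Keanu ∩ Teo ∩ Zubin: 10:15-11:30, 15:00-15:45.
The first common window of at least 75 minutes is 10:15-11:30, so the earliest start is 10:15.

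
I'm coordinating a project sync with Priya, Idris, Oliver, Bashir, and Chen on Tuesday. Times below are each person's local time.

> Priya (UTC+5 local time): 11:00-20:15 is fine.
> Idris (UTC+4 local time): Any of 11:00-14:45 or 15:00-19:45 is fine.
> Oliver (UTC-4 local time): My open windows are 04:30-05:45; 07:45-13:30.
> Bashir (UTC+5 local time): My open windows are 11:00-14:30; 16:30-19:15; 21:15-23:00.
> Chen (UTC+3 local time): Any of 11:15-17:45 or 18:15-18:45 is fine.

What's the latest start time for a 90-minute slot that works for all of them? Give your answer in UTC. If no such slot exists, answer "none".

12:45

Priya in UTC: 06:00-15:15 (subtract 5h to convert from UTC+5).
Idris in UTC: 07:00-10:45, 11:00-15:45 (subtract 4h to convert from UTC+4).
Oliver in UTC: 08:30-09:45, 11:45-17:30 (add 4h to convert from UTC-4).
Bashir in UTC: 06:00-09:30, 11:30-14:15, 16:15-18:00 (subtract 5h to convert from UTC+5).
Chen in UTC: 08:15-14:45, 15:15-15:45 (subtract 3h to convert from UTC+3).
Priya ∩ Idris: 07:00-10:45, 11:00-15:15.
Priya ∩ Idris ∩ Oliver: 08:30-09:45, 11:45-15:15.
Priya ∩ Idris ∩ Oliver ∩ Bashir: 08:30-09:30, 11:45-14:15.
Priya ∩ Idris ∩ Oliver ∩ Bashir ∩ Chen: 08:30-09:30, 11:45-14:15.
The last common window of at least 90 minutes is 11:45-14:15; a 90-minute meeting can start as late as 12:45 and still end by 14:15.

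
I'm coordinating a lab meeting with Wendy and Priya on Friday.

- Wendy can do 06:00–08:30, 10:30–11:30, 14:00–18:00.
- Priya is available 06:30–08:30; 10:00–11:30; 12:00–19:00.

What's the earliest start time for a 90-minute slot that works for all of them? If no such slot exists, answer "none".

Wendy ∩ Priya: 06:30-08:30, 10:30-11:30, 14:00-18:00.
The first common window of at least 90 minutes is 06:30-08:30, so the earliest start is 06:30.

06:30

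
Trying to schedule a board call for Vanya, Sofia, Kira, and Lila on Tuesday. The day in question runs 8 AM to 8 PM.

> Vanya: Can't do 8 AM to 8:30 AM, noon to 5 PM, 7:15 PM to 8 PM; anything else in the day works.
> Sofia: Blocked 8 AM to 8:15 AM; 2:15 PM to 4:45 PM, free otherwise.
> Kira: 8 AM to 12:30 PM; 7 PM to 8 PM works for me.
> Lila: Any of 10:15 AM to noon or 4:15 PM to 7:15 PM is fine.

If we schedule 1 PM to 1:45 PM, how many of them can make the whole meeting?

Vanya free: 08:30-12:00, 17:00-19:15 (invert busy blocks within the working day).
Sofia free: 08:15-14:15, 16:45-20:00 (invert busy blocks within the working day).
Kira free: 08:00-12:30, 19:00-20:00.
Lila free: 10:15-12:00, 16:15-19:15.
Sofia can make the full 13:00-13:45 slot — that's 1.

1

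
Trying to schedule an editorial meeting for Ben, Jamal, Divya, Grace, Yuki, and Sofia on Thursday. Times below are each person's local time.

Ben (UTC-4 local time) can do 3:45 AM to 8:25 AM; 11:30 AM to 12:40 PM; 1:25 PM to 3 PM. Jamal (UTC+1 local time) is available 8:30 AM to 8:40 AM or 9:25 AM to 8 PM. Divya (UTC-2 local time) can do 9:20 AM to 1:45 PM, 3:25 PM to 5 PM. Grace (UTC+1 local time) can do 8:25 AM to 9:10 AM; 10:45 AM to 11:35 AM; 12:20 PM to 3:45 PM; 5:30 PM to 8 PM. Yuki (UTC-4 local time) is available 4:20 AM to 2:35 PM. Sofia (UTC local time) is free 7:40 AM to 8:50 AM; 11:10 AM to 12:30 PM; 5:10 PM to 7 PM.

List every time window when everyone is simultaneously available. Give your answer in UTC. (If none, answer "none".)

Ben in UTC: 07:45-12:25, 15:30-16:40, 17:25-19:00 (add 4h to convert from UTC-4).
Jamal in UTC: 07:30-07:40, 08:25-19:00 (subtract 1h to convert from UTC+1).
Divya in UTC: 11:20-15:45, 17:25-19:00 (add 2h to convert from UTC-2).
Grace in UTC: 07:25-08:10, 09:45-10:35, 11:20-14:45, 16:30-19:00 (subtract 1h to convert from UTC+1).
Yuki in UTC: 08:20-18:35 (add 4h to convert from UTC-4).
Sofia in UTC: 07:40-08:50, 11:10-12:30, 17:10-19:00.
Ben ∩ Jamal: 08:25-12:25, 15:30-16:40, 17:25-19:00.
Ben ∩ Jamal ∩ Divya: 11:20-12:25, 15:30-15:45, 17:25-19:00.
Ben ∩ Jamal ∩ Divya ∩ Grace: 11:20-12:25, 17:25-19:00.
Ben ∩ Jamal ∩ Divya ∩ Grace ∩ Yuki: 11:20-12:25, 17:25-18:35.
Ben ∩ Jamal ∩ Divya ∩ Grace ∩ Yuki ∩ Sofia: 11:20-12:25, 17:25-18:35.
So the common availability across everyone is 11:20-12:25, 17:25-18:35.

11:20-12:25, 17:25-18:35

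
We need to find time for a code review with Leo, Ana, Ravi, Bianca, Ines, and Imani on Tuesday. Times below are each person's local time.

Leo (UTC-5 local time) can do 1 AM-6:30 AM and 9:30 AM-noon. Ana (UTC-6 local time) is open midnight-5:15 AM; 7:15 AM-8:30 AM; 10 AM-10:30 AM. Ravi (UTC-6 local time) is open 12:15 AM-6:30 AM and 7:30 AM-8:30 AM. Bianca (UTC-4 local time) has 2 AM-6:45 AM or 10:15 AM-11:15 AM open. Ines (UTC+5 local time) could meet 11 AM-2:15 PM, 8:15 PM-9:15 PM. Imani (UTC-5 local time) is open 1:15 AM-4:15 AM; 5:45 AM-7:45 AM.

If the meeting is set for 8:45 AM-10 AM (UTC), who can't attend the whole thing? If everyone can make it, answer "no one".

Imani, Ines

Leo in UTC: 06:00-11:30, 14:30-17:00 (add 5h to convert from UTC-5).
Ana in UTC: 06:00-11:15, 13:15-14:30, 16:00-16:30 (add 6h to convert from UTC-6).
Ravi in UTC: 06:15-12:30, 13:30-14:30 (add 6h to convert from UTC-6).
Bianca in UTC: 06:00-10:45, 14:15-15:15 (add 4h to convert from UTC-4).
Ines in UTC: 06:00-09:15, 15:15-16:15 (subtract 5h to convert from UTC+5).
Imani in UTC: 06:15-09:15, 10:45-12:45 (add 5h to convert from UTC-5).
Leo: free for 08:45-10:00. Ana: free for 08:45-10:00. Ravi: free for 08:45-10:00. Bianca: free for 08:45-10:00. Ines: not fully free for 08:45-10:00. Imani: not fully free for 08:45-10:00.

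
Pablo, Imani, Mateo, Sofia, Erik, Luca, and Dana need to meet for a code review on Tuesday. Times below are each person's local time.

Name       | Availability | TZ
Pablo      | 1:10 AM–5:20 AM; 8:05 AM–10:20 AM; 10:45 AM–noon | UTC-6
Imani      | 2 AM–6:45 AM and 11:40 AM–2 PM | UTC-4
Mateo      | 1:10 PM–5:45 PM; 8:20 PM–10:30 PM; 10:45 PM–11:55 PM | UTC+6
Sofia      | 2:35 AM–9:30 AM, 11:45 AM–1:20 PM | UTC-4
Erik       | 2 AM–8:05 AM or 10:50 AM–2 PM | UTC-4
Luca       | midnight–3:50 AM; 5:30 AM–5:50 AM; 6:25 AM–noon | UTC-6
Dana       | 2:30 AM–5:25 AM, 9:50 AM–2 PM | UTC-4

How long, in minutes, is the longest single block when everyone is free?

Pablo in UTC: 07:10-11:20, 14:05-16:20, 16:45-18:00 (add 6h to convert from UTC-6).
Imani in UTC: 06:00-10:45, 15:40-18:00 (add 4h to convert from UTC-4).
Mateo in UTC: 07:10-11:45, 14:20-16:30, 16:45-17:55 (subtract 6h to convert from UTC+6).
Sofia in UTC: 06:35-13:30, 15:45-17:20 (add 4h to convert from UTC-4).
Erik in UTC: 06:00-12:05, 14:50-18:00 (add 4h to convert from UTC-4).
Luca in UTC: 06:00-09:50, 11:30-11:50, 12:25-18:00 (add 6h to convert from UTC-6).
Dana in UTC: 06:30-09:25, 13:50-18:00 (add 4h to convert from UTC-4).
Pablo ∩ Imani: 07:10-10:45, 15:40-16:20, 16:45-18:00.
Pablo ∩ Imani ∩ Mateo: 07:10-10:45, 15:40-16:20, 16:45-17:55.
Pablo ∩ Imani ∩ Mateo ∩ Sofia: 07:10-10:45, 15:45-16:20, 16:45-17:20.
Pablo ∩ Imani ∩ Mateo ∩ Sofia ∩ Erik: 07:10-10:45, 15:45-16:20, 16:45-17:20.
Pablo ∩ Imani ∩ Mateo ∩ Sofia ∩ Erik ∩ Luca: 07:10-09:50, 15:45-16:20, 16:45-17:20.
Pablo ∩ Imani ∩ Mateo ∩ Sofia ∩ Erik ∩ Luca ∩ Dana: 07:10-09:25, 15:45-16:20, 16:45-17:20.
The longest is 07:10-09:25 at 135 minutes.

135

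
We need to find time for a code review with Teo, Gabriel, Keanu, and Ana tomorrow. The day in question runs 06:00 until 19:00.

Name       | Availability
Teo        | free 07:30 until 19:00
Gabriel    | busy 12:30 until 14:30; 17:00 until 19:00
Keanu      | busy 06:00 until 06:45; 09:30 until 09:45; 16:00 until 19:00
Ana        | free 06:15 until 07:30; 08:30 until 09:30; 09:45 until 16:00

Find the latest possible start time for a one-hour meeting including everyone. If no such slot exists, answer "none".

15:00

Teo free: 07:30-19:00.
Gabriel free: 06:00-12:30, 14:30-17:00 (invert busy blocks within the working day).
Keanu free: 06:45-09:30, 09:45-16:00 (invert busy blocks within the working day).
Ana free: 06:15-07:30, 08:30-09:30, 09:45-16:00.
Teo ∩ Gabriel: 07:30-12:30, 14:30-17:00.
Teo ∩ Gabriel ∩ Keanu: 07:30-09:30, 09:45-12:30, 14:30-16:00.
Teo ∩ Gabriel ∩ Keanu ∩ Ana: 08:30-09:30, 09:45-12:30, 14:30-16:00.
The last common window of at least 60 minutes is 14:30-16:00; a 60-minute meeting can start as late as 15:00 and still end by 16:00.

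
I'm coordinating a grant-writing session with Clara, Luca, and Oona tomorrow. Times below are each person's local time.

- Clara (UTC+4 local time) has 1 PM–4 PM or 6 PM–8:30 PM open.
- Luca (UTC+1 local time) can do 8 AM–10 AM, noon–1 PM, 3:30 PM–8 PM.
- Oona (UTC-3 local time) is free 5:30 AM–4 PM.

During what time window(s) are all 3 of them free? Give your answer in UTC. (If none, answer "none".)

Clara in UTC: 09:00-12:00, 14:00-16:30 (subtract 4h to convert from UTC+4).
Luca in UTC: 07:00-09:00, 11:00-12:00, 14:30-19:00 (subtract 1h to convert from UTC+1).
Oona in UTC: 08:30-19:00 (add 3h to convert from UTC-3).
Clara ∩ Luca: 11:00-12:00, 14:30-16:30.
Clara ∩ Luca ∩ Oona: 11:00-12:00, 14:30-16:30.

11:00-12:00, 14:30-16:30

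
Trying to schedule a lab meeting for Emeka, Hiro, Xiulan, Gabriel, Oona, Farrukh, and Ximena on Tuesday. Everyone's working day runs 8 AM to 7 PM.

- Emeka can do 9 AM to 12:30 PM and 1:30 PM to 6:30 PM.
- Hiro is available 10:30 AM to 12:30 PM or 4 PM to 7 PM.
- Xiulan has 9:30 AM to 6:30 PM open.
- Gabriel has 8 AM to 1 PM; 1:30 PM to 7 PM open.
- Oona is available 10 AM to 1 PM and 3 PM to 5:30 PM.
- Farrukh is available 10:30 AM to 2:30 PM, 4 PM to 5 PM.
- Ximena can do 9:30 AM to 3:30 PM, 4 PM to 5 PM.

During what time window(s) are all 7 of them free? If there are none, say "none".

10:30-12:30, 16:00-17:00

Emeka ∩ Hiro: 10:30-12:30, 16:00-18:30.
Emeka ∩ Hiro ∩ Xiulan: 10:30-12:30, 16:00-18:30.
Emeka ∩ Hiro ∩ Xiulan ∩ Gabriel: 10:30-12:30, 16:00-18:30.
Emeka ∩ Hiro ∩ Xiulan ∩ Gabriel ∩ Oona: 10:30-12:30, 16:00-17:30.
Emeka ∩ Hiro ∩ Xiulan ∩ Gabriel ∩ Oona ∩ Farrukh: 10:30-12:30, 16:00-17:00.
Emeka ∩ Hiro ∩ Xiulan ∩ Gabriel ∩ Oona ∩ Farrukh ∩ Ximena: 10:30-12:30, 16:00-17:00.
Those are the intersection windows.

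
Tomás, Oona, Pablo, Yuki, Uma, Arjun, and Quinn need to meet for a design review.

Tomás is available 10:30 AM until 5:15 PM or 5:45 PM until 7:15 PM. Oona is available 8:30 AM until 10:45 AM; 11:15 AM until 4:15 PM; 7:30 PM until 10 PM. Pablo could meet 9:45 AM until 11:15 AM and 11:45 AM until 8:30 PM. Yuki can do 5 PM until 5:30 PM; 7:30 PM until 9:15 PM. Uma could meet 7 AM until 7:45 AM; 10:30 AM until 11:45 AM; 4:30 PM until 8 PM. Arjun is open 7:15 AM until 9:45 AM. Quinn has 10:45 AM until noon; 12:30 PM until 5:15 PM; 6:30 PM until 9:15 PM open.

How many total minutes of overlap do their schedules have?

0

Tomás ∩ Oona: 10:30-10:45, 11:15-16:15.
Tomás ∩ Oona ∩ Pablo: 10:30-10:45, 11:45-16:15.
Tomás ∩ Oona ∩ Pablo ∩ Yuki: ∅.
Tomás ∩ Oona ∩ Pablo ∩ Yuki ∩ Uma: ∅.
Tomás ∩ Oona ∩ Pablo ∩ Yuki ∩ Uma ∩ Arjun: ∅.
Tomás ∩ Oona ∩ Pablo ∩ Yuki ∩ Uma ∩ Arjun ∩ Quinn: ∅.
There is no time when everyone is free.
There is no common window, so the total is 0 minutes.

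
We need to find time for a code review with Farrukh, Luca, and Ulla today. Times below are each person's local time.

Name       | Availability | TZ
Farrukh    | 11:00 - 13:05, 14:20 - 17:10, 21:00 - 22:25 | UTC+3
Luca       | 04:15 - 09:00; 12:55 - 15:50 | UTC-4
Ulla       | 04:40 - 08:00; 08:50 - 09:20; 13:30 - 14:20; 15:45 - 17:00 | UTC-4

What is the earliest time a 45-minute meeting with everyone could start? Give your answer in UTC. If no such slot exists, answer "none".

Farrukh in UTC: 08:00-10:05, 11:20-14:10, 18:00-19:25 (subtract 3h to convert from UTC+3).
Luca in UTC: 08:15-13:00, 16:55-19:50 (add 4h to convert from UTC-4).
Ulla in UTC: 08:40-12:00, 12:50-13:20, 17:30-18:20, 19:45-21:00 (add 4h to convert from UTC-4).
Farrukh ∩ Luca: 08:15-10:05, 11:20-13:00, 18:00-19:25.
Farrukh ∩ Luca ∩ Ulla: 08:40-10:05, 11:20-12:00, 12:50-13:00, 18:00-18:20.
The first common window of at least 45 minutes is 08:40-10:05, so the earliest start is 08:40.

08:40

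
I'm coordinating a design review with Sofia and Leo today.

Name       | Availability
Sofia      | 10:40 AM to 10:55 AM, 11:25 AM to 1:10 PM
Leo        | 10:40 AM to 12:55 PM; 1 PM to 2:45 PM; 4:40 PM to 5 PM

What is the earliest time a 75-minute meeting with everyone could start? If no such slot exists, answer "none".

11:25

Sofia ∩ Leo: 10:40-10:55, 11:25-12:55, 13:00-13:10.
The first common window of at least 75 minutes is 11:25-12:55, so the earliest start is 11:25.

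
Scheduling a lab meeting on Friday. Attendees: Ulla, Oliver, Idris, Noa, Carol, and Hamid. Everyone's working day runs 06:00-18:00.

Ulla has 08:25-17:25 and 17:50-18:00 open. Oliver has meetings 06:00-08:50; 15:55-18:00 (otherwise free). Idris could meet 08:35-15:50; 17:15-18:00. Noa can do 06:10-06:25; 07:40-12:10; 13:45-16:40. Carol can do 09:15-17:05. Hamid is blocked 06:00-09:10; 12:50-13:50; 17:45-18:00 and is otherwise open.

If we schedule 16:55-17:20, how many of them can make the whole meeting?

2

Ulla free: 08:25-17:25, 17:50-18:00.
Oliver free: 08:50-15:55 (invert busy blocks within the working day).
Idris free: 08:35-15:50, 17:15-18:00.
Noa free: 06:10-06:25, 07:40-12:10, 13:45-16:40.
Carol free: 09:15-17:05.
Hamid free: 09:10-12:50, 13:50-17:45 (invert busy blocks within the working day).
Ulla and Hamid can make the full 16:55-17:20 slot — that's 2.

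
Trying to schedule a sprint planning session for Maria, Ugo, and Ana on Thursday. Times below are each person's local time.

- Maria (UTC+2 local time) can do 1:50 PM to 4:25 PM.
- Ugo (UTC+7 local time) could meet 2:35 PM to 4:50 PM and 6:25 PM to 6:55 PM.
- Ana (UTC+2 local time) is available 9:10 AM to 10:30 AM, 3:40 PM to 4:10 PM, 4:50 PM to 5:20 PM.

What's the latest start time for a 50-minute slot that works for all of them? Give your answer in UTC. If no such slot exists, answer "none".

Maria in UTC: 11:50-14:25 (subtract 2h to convert from UTC+2).
Ugo in UTC: 07:35-09:50, 11:25-11:55 (subtract 7h to convert from UTC+7).
Ana in UTC: 07:10-08:30, 13:40-14:10, 14:50-15:20 (subtract 2h to convert from UTC+2).
Maria ∩ Ugo: 11:50-11:55.
Maria ∩ Ugo ∩ Ana: ∅.
There is no time when everyone is free.
No common window is at least 50 minutes long.

none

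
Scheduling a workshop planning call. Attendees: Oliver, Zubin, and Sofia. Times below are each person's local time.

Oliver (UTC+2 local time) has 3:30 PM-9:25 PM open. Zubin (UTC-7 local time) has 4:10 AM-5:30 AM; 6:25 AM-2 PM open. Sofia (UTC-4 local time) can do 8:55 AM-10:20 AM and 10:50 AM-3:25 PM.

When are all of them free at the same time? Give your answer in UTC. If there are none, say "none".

Oliver in UTC: 13:30-19:25 (subtract 2h to convert from UTC+2).
Zubin in UTC: 11:10-12:30, 13:25-21:00 (add 7h to convert from UTC-7).
Sofia in UTC: 12:55-14:20, 14:50-19:25 (add 4h to convert from UTC-4).
Oliver ∩ Zubin: 13:30-19:25.
Oliver ∩ Zubin ∩ Sofia: 13:30-14:20, 14:50-19:25.
Those are the intersection windows.

13:30-14:20, 14:50-19:25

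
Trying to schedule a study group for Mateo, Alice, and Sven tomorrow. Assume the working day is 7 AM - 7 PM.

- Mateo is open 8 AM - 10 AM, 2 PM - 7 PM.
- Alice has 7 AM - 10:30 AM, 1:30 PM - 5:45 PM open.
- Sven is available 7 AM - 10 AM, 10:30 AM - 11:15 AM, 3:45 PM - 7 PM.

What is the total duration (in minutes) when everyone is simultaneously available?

240

Mateo ∩ Alice: 08:00-10:00, 14:00-17:45.
Mateo ∩ Alice ∩ Sven: 08:00-10:00, 15:45-17:45.
So the common availability across everyone is 08:00-10:00, 15:45-17:45.
Summing the common windows: 120 + 120 = 240 minutes.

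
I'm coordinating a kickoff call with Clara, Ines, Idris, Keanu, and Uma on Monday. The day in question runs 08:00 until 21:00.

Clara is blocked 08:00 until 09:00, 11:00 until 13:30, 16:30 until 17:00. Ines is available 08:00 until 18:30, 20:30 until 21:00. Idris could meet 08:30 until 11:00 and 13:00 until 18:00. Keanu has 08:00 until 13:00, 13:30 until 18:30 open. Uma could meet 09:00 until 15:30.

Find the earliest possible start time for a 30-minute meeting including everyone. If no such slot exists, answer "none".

09:00

Clara free: 09:00-11:00, 13:30-16:30, 17:00-21:00 (invert busy blocks within the working day).
Ines free: 08:00-18:30, 20:30-21:00.
Idris free: 08:30-11:00, 13:00-18:00.
Keanu free: 08:00-13:00, 13:30-18:30.
Uma free: 09:00-15:30.
Clara ∩ Ines: 09:00-11:00, 13:30-16:30, 17:00-18:30, 20:30-21:00.
Clara ∩ Ines ∩ Idris: 09:00-11:00, 13:30-16:30, 17:00-18:00.
Clara ∩ Ines ∩ Idris ∩ Keanu: 09:00-11:00, 13:30-16:30, 17:00-18:00.
Clara ∩ Ines ∩ Idris ∩ Keanu ∩ Uma: 09:00-11:00, 13:30-15:30.
So the common availability across everyone is 09:00-11:00, 13:30-15:30.
The first common window of at least 30 minutes is 09:00-11:00, so the earliest start is 09:00.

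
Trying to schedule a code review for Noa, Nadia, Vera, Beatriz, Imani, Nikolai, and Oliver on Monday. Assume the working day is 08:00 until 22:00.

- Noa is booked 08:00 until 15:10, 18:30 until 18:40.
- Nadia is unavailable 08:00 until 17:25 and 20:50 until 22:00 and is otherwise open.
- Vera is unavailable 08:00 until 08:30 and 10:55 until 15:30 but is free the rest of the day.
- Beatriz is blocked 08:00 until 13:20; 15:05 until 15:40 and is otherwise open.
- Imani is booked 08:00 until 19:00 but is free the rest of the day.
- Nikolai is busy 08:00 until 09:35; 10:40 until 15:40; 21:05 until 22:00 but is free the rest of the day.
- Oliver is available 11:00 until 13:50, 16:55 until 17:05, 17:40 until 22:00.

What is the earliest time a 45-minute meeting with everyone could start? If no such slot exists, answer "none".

19:00

Noa free: 15:10-18:30, 18:40-22:00 (invert busy blocks within the working day).
Nadia free: 17:25-20:50 (invert busy blocks within the working day).
Vera free: 08:30-10:55, 15:30-22:00 (invert busy blocks within the working day).
Beatriz free: 13:20-15:05, 15:40-22:00 (invert busy blocks within the working day).
Imani free: 19:00-22:00 (invert busy blocks within the working day).
Nikolai free: 09:35-10:40, 15:40-21:05 (invert busy blocks within the working day).
Oliver free: 11:00-13:50, 16:55-17:05, 17:40-22:00.
Noa ∩ Nadia: 17:25-18:30, 18:40-20:50.
Noa ∩ Nadia ∩ Vera: 17:25-18:30, 18:40-20:50.
Noa ∩ Nadia ∩ Vera ∩ Beatriz: 17:25-18:30, 18:40-20:50.
Noa ∩ Nadia ∩ Vera ∩ Beatriz ∩ Imani: 19:00-20:50.
Noa ∩ Nadia ∩ Vera ∩ Beatriz ∩ Imani ∩ Nikolai: 19:00-20:50.
Noa ∩ Nadia ∩ Vera ∩ Beatriz ∩ Imani ∩ Nikolai ∩ Oliver: 19:00-20:50.
Those are the intersection windows.
The first common window of at least 45 minutes is 19:00-20:50, so the earliest start is 19:00.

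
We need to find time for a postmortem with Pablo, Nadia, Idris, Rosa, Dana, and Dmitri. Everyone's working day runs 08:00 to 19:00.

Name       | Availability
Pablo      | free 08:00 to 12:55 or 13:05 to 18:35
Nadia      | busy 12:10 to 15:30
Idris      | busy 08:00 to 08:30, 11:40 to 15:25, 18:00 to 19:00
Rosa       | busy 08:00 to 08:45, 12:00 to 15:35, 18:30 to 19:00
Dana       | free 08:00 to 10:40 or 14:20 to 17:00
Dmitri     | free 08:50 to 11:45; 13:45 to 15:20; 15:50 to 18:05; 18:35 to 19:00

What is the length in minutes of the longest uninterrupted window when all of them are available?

Pablo free: 08:00-12:55, 13:05-18:35.
Nadia free: 08:00-12:10, 15:30-19:00 (invert busy blocks within the working day).
Idris free: 08:30-11:40, 15:25-18:00 (invert busy blocks within the working day).
Rosa free: 08:45-12:00, 15:35-18:30 (invert busy blocks within the working day).
Dana free: 08:00-10:40, 14:20-17:00.
Dmitri free: 08:50-11:45, 13:45-15:20, 15:50-18:05, 18:35-19:00.
Pablo ∩ Nadia: 08:00-12:10, 15:30-18:35.
Pablo ∩ Nadia ∩ Idris: 08:30-11:40, 15:30-18:00.
Pablo ∩ Nadia ∩ Idris ∩ Rosa: 08:45-11:40, 15:35-18:00.
Pablo ∩ Nadia ∩ Idris ∩ Rosa ∩ Dana: 08:45-10:40, 15:35-17:00.
Pablo ∩ Nadia ∩ Idris ∩ Rosa ∩ Dana ∩ Dmitri: 08:50-10:40, 15:50-17:00.
The longest is 08:50-10:40 at 110 minutes.

110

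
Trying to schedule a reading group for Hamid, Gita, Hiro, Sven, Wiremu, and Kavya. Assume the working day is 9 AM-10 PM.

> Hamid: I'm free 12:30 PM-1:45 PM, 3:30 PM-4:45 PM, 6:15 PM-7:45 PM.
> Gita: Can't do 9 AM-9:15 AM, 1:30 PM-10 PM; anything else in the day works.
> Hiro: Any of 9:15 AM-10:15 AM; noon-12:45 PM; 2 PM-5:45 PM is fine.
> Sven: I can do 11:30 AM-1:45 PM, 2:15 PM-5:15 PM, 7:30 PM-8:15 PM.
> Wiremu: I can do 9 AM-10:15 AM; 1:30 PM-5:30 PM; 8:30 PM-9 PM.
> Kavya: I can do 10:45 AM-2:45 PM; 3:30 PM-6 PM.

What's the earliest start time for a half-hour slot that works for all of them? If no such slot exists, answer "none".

Hamid free: 12:30-13:45, 15:30-16:45, 18:15-19:45.
Gita free: 09:15-13:30 (invert busy blocks within the working day).
Hiro free: 09:15-10:15, 12:00-12:45, 14:00-17:45.
Sven free: 11:30-13:45, 14:15-17:15, 19:30-20:15.
Wiremu free: 09:00-10:15, 13:30-17:30, 20:30-21:00.
Kavya free: 10:45-14:45, 15:30-18:00.
Hamid ∩ Gita: 12:30-13:30.
Hamid ∩ Gita ∩ Hiro: 12:30-12:45.
Hamid ∩ Gita ∩ Hiro ∩ Sven: 12:30-12:45.
Hamid ∩ Gita ∩ Hiro ∩ Sven ∩ Wiremu: ∅.
Hamid ∩ Gita ∩ Hiro ∩ Sven ∩ Wiremu ∩ Kavya: ∅.
There is no time when everyone is free.
No common window is at least 30 minutes long.

none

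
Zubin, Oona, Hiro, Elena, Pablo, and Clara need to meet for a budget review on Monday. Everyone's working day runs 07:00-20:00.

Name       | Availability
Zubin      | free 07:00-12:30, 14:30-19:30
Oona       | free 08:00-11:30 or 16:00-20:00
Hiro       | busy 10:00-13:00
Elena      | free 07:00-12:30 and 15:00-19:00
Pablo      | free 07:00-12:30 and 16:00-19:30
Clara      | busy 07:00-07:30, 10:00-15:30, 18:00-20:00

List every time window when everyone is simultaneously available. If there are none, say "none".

Zubin free: 07:00-12:30, 14:30-19:30.
Oona free: 08:00-11:30, 16:00-20:00.
Hiro free: 07:00-10:00, 13:00-20:00 (invert busy blocks within the working day).
Elena free: 07:00-12:30, 15:00-19:00.
Pablo free: 07:00-12:30, 16:00-19:30.
Clara free: 07:30-10:00, 15:30-18:00 (invert busy blocks within the working day).
Zubin ∩ Oona: 08:00-11:30, 16:00-19:30.
Zubin ∩ Oona ∩ Hiro: 08:00-10:00, 16:00-19:30.
Zubin ∩ Oona ∩ Hiro ∩ Elena: 08:00-10:00, 16:00-19:00.
Zubin ∩ Oona ∩ Hiro ∩ Elena ∩ Pablo: 08:00-10:00, 16:00-19:00.
Zubin ∩ Oona ∩ Hiro ∩ Elena ∩ Pablo ∩ Clara: 08:00-10:00, 16:00-18:00.

08:00-10:00, 16:00-18:00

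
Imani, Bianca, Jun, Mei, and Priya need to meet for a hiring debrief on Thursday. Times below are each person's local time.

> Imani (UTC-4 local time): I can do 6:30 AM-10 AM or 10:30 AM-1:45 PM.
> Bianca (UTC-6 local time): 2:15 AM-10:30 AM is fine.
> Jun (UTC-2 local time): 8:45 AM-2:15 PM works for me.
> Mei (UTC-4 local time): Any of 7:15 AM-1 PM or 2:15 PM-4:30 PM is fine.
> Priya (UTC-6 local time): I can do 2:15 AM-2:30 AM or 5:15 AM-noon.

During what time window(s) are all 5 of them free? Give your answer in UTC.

Imani in UTC: 10:30-14:00, 14:30-17:45 (add 4h to convert from UTC-4).
Bianca in UTC: 08:15-16:30 (add 6h to convert from UTC-6).
Jun in UTC: 10:45-16:15 (add 2h to convert from UTC-2).
Mei in UTC: 11:15-17:00, 18:15-20:30 (add 4h to convert from UTC-4).
Priya in UTC: 08:15-08:30, 11:15-18:00 (add 6h to convert from UTC-6).
Imani ∩ Bianca: 10:30-14:00, 14:30-16:30.
Imani ∩ Bianca ∩ Jun: 10:45-14:00, 14:30-16:15.
Imani ∩ Bianca ∩ Jun ∩ Mei: 11:15-14:00, 14:30-16:15.
Imani ∩ Bianca ∩ Jun ∩ Mei ∩ Priya: 11:15-14:00, 14:30-16:15.

11:15-14:00, 14:30-16:15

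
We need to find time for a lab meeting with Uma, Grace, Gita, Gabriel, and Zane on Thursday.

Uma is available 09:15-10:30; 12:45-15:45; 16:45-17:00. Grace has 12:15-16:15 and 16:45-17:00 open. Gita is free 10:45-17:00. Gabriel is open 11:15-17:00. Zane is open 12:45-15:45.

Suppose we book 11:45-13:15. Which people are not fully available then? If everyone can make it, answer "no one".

Grace, Uma, Zane

Uma: not fully free for 11:45-13:15. Grace: not fully free for 11:45-13:15. Gita: free for 11:45-13:15. Gabriel: free for 11:45-13:15. Zane: not fully free for 11:45-13:15.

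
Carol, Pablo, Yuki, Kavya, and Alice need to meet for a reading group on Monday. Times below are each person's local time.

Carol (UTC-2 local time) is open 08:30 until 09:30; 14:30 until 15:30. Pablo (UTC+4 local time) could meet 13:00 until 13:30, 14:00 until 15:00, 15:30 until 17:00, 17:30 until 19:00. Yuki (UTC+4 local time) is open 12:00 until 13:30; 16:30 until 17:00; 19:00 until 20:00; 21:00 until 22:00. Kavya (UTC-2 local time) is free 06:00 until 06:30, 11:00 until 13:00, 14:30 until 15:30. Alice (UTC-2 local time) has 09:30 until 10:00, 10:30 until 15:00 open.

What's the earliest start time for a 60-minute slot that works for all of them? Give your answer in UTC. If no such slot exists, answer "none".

Carol in UTC: 10:30-11:30, 16:30-17:30 (add 2h to convert from UTC-2).
Pablo in UTC: 09:00-09:30, 10:00-11:00, 11:30-13:00, 13:30-15:00 (subtract 4h to convert from UTC+4).
Yuki in UTC: 08:00-09:30, 12:30-13:00, 15:00-16:00, 17:00-18:00 (subtract 4h to convert from UTC+4).
Kavya in UTC: 08:00-08:30, 13:00-15:00, 16:30-17:30 (add 2h to convert from UTC-2).
Alice in UTC: 11:30-12:00, 12:30-17:00 (add 2h to convert from UTC-2).
Carol ∩ Pablo: 10:30-11:00.
Carol ∩ Pablo ∩ Yuki: ∅.
Carol ∩ Pablo ∩ Yuki ∩ Kavya: ∅.
Carol ∩ Pablo ∩ Yuki ∩ Kavya ∩ Alice: ∅.
There is no time when everyone is free.
No common window is at least 60 minutes long.

none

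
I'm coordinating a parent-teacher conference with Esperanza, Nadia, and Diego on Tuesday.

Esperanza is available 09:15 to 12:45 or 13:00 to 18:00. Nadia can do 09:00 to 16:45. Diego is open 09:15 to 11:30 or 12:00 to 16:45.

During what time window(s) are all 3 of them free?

09:15-11:30, 12:00-12:45, 13:00-16:45

Esperanza ∩ Nadia: 09:15-12:45, 13:00-16:45.
Esperanza ∩ Nadia ∩ Diego: 09:15-11:30, 12:00-12:45, 13:00-16:45.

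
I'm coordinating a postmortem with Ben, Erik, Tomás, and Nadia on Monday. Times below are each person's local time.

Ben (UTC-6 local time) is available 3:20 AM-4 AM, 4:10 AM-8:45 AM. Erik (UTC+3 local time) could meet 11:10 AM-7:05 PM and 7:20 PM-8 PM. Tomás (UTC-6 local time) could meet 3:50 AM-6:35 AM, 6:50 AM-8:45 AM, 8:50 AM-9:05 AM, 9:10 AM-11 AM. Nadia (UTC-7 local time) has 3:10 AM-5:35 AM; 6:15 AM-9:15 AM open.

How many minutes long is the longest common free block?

Ben in UTC: 09:20-10:00, 10:10-14:45 (add 6h to convert from UTC-6).
Erik in UTC: 08:10-16:05, 16:20-17:00 (subtract 3h to convert from UTC+3).
Tomás in UTC: 09:50-12:35, 12:50-14:45, 14:50-15:05, 15:10-17:00 (add 6h to convert from UTC-6).
Nadia in UTC: 10:10-12:35, 13:15-16:15 (add 7h to convert from UTC-7).
Ben ∩ Erik: 09:20-10:00, 10:10-14:45.
Ben ∩ Erik ∩ Tomás: 09:50-10:00, 10:10-12:35, 12:50-14:45.
Ben ∩ Erik ∩ Tomás ∩ Nadia: 10:10-12:35, 13:15-14:45.
So the common availability across everyone is 10:10-12:35, 13:15-14:45.
The longest is 10:10-12:35 at 145 minutes.

145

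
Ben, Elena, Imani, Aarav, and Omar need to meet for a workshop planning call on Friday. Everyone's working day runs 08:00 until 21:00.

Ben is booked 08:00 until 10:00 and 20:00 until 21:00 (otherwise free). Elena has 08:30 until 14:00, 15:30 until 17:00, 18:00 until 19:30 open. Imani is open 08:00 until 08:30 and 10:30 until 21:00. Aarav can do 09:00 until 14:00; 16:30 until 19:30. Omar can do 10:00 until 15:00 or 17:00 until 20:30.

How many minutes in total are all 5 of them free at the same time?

Ben free: 10:00-20:00 (invert busy blocks within the working day).
Elena free: 08:30-14:00, 15:30-17:00, 18:00-19:30.
Imani free: 08:00-08:30, 10:30-21:00.
Aarav free: 09:00-14:00, 16:30-19:30.
Omar free: 10:00-15:00, 17:00-20:30.
Ben ∩ Elena: 10:00-14:00, 15:30-17:00, 18:00-19:30.
Ben ∩ Elena ∩ Imani: 10:30-14:00, 15:30-17:00, 18:00-19:30.
Ben ∩ Elena ∩ Imani ∩ Aarav: 10:30-14:00, 16:30-17:00, 18:00-19:30.
Ben ∩ Elena ∩ Imani ∩ Aarav ∩ Omar: 10:30-14:00, 18:00-19:30.
So the common availability across everyone is 10:30-14:00, 18:00-19:30.
Summing the common windows: 210 + 90 = 300 minutes.

300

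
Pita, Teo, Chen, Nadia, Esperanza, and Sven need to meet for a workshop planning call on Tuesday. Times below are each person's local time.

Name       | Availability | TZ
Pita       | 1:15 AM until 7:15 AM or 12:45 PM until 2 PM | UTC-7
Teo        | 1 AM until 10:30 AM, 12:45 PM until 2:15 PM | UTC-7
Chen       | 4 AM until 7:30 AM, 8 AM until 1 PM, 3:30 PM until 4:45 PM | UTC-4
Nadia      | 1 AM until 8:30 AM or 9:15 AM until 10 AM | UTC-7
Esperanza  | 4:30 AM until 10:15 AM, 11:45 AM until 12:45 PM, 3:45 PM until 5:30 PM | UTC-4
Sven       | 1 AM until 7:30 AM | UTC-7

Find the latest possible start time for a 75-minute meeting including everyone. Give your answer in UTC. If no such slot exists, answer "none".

13:00

Pita in UTC: 08:15-14:15, 19:45-21:00 (add 7h to convert from UTC-7).
Teo in UTC: 08:00-17:30, 19:45-21:15 (add 7h to convert from UTC-7).
Chen in UTC: 08:00-11:30, 12:00-17:00, 19:30-20:45 (add 4h to convert from UTC-4).
Nadia in UTC: 08:00-15:30, 16:15-17:00 (add 7h to convert from UTC-7).
Esperanza in UTC: 08:30-14:15, 15:45-16:45, 19:45-21:30 (add 4h to convert from UTC-4).
Sven in UTC: 08:00-14:30 (add 7h to convert from UTC-7).
Pita ∩ Teo: 08:15-14:15, 19:45-21:00.
Pita ∩ Teo ∩ Chen: 08:15-11:30, 12:00-14:15, 19:45-20:45.
Pita ∩ Teo ∩ Chen ∩ Nadia: 08:15-11:30, 12:00-14:15.
Pita ∩ Teo ∩ Chen ∩ Nadia ∩ Esperanza: 08:30-11:30, 12:00-14:15.
Pita ∩ Teo ∩ Chen ∩ Nadia ∩ Esperanza ∩ Sven: 08:30-11:30, 12:00-14:15.
The last common window of at least 75 minutes is 12:00-14:15; a 75-minute meeting can start as late as 13:00 and still end by 14:15.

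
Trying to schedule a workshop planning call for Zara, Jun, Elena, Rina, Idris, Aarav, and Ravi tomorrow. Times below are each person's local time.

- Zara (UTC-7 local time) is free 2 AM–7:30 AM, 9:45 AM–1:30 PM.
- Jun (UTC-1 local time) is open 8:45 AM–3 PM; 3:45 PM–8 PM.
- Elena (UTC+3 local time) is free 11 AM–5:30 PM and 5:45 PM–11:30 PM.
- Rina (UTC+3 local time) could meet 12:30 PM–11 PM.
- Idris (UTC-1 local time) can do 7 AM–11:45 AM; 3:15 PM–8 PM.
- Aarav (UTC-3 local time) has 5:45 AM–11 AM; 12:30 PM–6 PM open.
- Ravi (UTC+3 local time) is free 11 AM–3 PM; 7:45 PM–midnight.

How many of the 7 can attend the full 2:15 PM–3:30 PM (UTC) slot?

Zara in UTC: 09:00-14:30, 16:45-20:30 (add 7h to convert from UTC-7).
Jun in UTC: 09:45-16:00, 16:45-21:00 (add 1h to convert from UTC-1).
Elena in UTC: 08:00-14:30, 14:45-20:30 (subtract 3h to convert from UTC+3).
Rina in UTC: 09:30-20:00 (subtract 3h to convert from UTC+3).
Idris in UTC: 08:00-12:45, 16:15-21:00 (add 1h to convert from UTC-1).
Aarav in UTC: 08:45-14:00, 15:30-21:00 (add 3h to convert from UTC-3).
Ravi in UTC: 08:00-12:00, 16:45-21:00 (subtract 3h to convert from UTC+3).
Jun and Rina can make the full 14:15-15:30 slot — that's 2.

2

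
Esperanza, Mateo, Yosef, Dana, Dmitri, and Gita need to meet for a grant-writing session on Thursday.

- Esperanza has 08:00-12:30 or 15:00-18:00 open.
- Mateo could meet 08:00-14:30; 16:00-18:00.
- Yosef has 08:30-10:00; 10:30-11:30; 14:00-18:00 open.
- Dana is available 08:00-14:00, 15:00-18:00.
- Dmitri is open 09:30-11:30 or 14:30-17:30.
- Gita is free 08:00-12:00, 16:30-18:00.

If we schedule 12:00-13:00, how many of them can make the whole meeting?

2

Mateo and Dana can make the full 12:00-13:00 slot — that's 2.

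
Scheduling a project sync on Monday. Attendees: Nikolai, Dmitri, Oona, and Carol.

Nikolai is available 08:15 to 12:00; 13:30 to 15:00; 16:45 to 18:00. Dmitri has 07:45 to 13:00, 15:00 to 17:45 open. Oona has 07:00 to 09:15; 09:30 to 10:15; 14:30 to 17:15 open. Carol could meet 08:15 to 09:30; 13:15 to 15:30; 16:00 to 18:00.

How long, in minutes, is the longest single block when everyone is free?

60

Nikolai ∩ Dmitri: 08:15-12:00, 16:45-17:45.
Nikolai ∩ Dmitri ∩ Oona: 08:15-09:15, 09:30-10:15, 16:45-17:15.
Nikolai ∩ Dmitri ∩ Oona ∩ Carol: 08:15-09:15, 16:45-17:15.
The longest is 08:15-09:15 at 60 minutes.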